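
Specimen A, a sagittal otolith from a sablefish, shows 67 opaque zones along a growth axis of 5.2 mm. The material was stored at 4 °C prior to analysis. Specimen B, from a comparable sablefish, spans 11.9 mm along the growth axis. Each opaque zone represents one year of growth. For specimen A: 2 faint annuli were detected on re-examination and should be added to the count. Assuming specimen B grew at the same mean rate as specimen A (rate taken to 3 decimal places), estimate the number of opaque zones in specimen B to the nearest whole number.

159 opaque zones

Specimen A: adjusted count: 67 + 2 = 69 opaque zones.
A: Mean rate = 5.2 mm / 69 years ≈ 0.075 mm/yr.
For B, 11.9 / 0.075 = 158.67 years ≈ 159 opaque zones.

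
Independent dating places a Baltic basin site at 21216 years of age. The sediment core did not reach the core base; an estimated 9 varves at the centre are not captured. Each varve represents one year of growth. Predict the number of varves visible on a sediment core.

21207 varves

One varve per year gives 21216 varves over 21216 years.
Subtracting the 9 varves not captured gives 21216 − 9 = 21207 varves in the record.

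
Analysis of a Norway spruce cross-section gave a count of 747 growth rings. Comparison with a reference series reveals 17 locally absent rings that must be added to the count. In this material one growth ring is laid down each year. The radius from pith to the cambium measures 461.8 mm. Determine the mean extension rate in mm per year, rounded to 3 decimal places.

Correcting the raw count gives 747 + 17 = 764 true growth rings.
Mean rate = 461.8 mm / 764 years ≈ 0.604 mm per year.

0.604 mm per year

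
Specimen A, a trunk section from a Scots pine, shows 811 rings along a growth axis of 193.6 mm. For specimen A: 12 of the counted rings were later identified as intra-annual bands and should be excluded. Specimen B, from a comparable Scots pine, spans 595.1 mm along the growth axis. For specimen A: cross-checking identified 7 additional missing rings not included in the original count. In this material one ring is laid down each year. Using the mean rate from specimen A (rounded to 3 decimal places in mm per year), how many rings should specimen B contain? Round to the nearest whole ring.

2480 rings

Specimen A: true ring count = 811 − 12 + 7 = 806.
A: 193.6 mm over 806 years gives 193.6 / 806 ≈ 0.240 mm/yr.
B spans 595.1 / 0.240 = 2479.58 years ≈ 2480 rings.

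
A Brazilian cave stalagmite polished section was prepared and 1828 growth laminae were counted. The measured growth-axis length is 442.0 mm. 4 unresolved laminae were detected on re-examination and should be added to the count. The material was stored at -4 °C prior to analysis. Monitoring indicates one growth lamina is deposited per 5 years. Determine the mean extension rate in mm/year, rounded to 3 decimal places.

0.048 mm/year

Adjusted count: 1828 + 4 = 1832 growth laminae.
Multiplying by 5 years per growth lamina: 1832 × 5 = 9160 years.
442.0 mm over 9160 years gives 442.0 / 9160 ≈ 0.048 mm/year.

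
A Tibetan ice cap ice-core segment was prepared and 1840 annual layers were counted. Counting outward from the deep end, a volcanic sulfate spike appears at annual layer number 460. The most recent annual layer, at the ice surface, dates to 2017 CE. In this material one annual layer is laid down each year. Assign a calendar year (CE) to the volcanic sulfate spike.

637 CE

1840 − 460 = 1380 annual layers lie beyond the volcanic sulfate spike toward the ice surface.
The annual layer at the ice surface is 2017 CE, so the volcanic sulfate spike dates to 2017 − 1380 = 637 CE.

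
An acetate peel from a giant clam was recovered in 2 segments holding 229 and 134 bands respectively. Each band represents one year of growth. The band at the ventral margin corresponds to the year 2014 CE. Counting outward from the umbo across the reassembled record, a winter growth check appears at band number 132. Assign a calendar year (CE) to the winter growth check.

Total bands = 229 + 134 = 363.
The winter growth check sits at band 132 from the umbo, so 363 − 132 = 231 bands formed after it.
Counting back 231 years from 2014 CE places the winter growth check in 2014 − 231 = 1783 CE.

1783 CE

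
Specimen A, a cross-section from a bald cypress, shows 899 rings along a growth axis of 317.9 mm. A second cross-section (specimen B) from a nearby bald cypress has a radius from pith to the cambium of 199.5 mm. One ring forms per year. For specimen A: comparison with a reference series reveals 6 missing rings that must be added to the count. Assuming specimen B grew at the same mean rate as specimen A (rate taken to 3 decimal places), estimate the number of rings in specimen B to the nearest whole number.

568 rings

Specimen A: true ring count = 899 + 6 = 905.
A: 317.9 mm over 905 years gives 317.9 / 905 ≈ 0.351 mm per year.
B spans 199.5 / 0.351 = 568.38 years ≈ 568 rings.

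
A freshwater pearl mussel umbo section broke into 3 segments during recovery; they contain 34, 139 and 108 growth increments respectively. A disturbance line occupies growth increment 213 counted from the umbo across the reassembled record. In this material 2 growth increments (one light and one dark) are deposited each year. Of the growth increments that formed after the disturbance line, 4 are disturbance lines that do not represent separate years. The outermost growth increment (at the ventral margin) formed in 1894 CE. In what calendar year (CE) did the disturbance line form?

1862 CE

Total growth increments = 34 + 139 + 108 = 281.
281 − 213 = 68 growth increments lie beyond the disturbance line toward the ventral margin.
Excluding 4 false growth increments: 68 − 4 = 64.
Dividing by 2 growth increments per year: 64 / 2 = 32 years.
Counting back 32 years from 1894 CE places the disturbance line in 1894 − 32 = 1862 CE.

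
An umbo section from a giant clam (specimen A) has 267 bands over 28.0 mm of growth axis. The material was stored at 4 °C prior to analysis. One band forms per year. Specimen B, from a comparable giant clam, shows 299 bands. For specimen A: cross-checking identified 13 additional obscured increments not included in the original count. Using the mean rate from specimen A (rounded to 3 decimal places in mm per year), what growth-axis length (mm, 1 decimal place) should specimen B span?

29.9 mm

Specimen A: correcting the raw count gives 267 + 13 = 280 true bands.
A: Mean rate = 28.0 mm / 280 years ≈ 0.100 mm/yr.
For B, 0.100 mm/year × 299 years = 29.9 mm.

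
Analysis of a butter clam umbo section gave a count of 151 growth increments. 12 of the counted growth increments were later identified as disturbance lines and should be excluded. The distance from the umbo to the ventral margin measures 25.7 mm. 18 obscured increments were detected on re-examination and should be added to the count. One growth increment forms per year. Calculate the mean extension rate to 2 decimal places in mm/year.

True growth increment count = 151 − 12 + 18 = 157.
Mean rate = 25.7 mm / 157 years ≈ 0.16 mm/year.

0.16 mm/year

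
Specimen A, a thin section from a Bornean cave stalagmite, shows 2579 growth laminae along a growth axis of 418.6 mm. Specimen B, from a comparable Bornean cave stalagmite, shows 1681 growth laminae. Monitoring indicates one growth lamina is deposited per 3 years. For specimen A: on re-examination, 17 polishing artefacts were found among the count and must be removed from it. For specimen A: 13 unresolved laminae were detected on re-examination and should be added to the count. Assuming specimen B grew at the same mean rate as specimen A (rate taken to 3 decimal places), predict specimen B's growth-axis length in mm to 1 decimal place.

Specimen A: correcting the raw count gives 2579 − 17 + 13 = 2575 true growth laminae.
Specimen A: multiplying by 3 years per growth lamina: 2575 × 3 = 7725 years.
A: Extension rate ≈ 418.6 / 7725 = 0.054 mm/yr.
Specimen B: multiplying by 3 years per growth lamina: 1681 × 3 = 5043 years. Length of B = 0.054 × 5043 = 272.3 mm.

272.3 mm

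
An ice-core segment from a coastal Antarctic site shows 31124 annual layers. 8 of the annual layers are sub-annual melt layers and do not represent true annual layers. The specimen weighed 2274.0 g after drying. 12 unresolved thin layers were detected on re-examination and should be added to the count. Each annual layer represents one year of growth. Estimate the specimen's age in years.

31128 years

After corrections the count is 31124 − 8 + 12 = 31128 annual layers.
One annual layer per year makes the duration 31128 years.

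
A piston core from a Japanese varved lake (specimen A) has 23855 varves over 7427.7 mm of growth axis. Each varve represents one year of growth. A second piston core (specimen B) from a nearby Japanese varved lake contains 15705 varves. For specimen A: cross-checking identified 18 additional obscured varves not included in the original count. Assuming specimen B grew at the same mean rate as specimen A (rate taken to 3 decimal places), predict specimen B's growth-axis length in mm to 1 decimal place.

Specimen A: adjusted count: 23855 + 18 = 23873 varves.
A: 7427.7 mm over 23873 years gives 7427.7 / 23873 ≈ 0.311 mm/yr.
For B, 0.311 mm/year × 15705 years = 4884.3 mm.

4884.3 mm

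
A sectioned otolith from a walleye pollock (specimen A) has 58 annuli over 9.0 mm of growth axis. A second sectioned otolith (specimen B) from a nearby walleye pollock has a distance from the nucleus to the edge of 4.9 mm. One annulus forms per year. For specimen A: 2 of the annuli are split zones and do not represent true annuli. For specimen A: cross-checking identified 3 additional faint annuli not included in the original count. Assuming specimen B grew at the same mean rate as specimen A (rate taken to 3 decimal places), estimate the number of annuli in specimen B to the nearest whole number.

Specimen A: correcting the raw count gives 58 − 2 + 3 = 59 true annuli.
A: Mean rate = 9.0 mm / 59 years ≈ 0.153 mm per year.
B spans 4.9 / 0.153 = 32.03 years ≈ 32 annuli.

32 annuli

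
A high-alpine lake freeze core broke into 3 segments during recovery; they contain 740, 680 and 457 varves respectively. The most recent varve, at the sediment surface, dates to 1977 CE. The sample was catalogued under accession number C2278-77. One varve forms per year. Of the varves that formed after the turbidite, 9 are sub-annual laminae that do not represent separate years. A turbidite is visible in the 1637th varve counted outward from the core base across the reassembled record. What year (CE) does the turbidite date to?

1746 CE

Total varves = 740 + 680 + 457 = 1877.
1877 − 1637 = 240 varves lie beyond the turbidite toward the sediment surface.
Excluding 9 false varves: 240 − 9 = 231.
Counting back 231 years from 1977 CE places the turbidite in 1977 − 231 = 1746 CE.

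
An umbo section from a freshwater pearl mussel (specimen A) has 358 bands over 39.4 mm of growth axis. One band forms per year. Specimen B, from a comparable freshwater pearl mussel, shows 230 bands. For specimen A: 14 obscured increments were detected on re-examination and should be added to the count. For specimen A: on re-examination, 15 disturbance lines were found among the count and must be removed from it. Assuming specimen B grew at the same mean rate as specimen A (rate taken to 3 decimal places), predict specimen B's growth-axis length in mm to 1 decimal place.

Specimen A: after corrections the count is 358 − 15 + 14 = 357 bands.
A: Extension rate ≈ 39.4 / 357 = 0.110 mm/yr.
Length of B = 0.110 × 230 = 25.3 mm.

25.3 mm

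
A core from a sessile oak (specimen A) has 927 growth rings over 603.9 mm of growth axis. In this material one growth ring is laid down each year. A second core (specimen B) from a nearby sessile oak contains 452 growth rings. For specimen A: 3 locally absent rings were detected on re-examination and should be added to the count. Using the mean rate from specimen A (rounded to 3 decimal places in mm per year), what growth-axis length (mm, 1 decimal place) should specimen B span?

Specimen A: after corrections the count is 927 + 3 = 930 growth rings.
A: Mean rate = 603.9 mm / 930 years ≈ 0.649 mm/year.
Length of B = 0.649 × 452 = 293.3 mm.

293.3 mm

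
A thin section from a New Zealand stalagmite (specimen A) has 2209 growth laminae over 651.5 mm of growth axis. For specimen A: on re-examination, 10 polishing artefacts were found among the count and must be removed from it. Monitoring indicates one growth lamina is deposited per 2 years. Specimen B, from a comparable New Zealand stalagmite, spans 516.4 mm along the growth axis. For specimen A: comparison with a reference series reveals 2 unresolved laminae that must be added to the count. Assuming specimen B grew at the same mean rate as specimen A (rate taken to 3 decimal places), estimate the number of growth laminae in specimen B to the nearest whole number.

Specimen A: true growth lamina count = 2209 − 10 + 2 = 2201.
Specimen A: 2201 growth laminae at 2 years each span 2201 × 2 = 4402 years.
A: Extension rate ≈ 651.5 / 4402 = 0.148 mm per year.
Specimen B: 516.4 mm / 0.148 mm per year = 3489.19 years; at 2 years per growth lamina that is 3489.19 / 2 ≈ 1745 growth laminae.

1745 growth laminae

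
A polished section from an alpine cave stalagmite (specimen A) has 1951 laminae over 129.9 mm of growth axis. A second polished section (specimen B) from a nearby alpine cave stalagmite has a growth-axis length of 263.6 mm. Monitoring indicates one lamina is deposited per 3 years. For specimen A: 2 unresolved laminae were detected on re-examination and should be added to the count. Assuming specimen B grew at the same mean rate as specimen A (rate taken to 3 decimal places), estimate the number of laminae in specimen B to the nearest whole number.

3994 laminae

Specimen A: after corrections the count is 1951 + 2 = 1953 laminae.
Specimen A: 1953 laminae at 3 years each span 1953 × 3 = 5859 years.
A: Extension rate ≈ 129.9 / 5859 = 0.022 mm per year.
B spans 263.6 / 0.022 = 11981.82 years; at 3 years per lamina that is 11981.82 / 3 ≈ 3994 laminae.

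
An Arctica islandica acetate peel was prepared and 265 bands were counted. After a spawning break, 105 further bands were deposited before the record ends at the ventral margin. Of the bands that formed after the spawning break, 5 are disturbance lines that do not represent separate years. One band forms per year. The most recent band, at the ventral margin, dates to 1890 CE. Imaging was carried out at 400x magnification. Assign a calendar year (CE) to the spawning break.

1790 CE

105 bands post-date the spawning break.
105 − 5 false = 100 true bands after the spawning break.
Counting back 100 years from 1890 CE places the spawning break in 1890 − 100 = 1790 CE.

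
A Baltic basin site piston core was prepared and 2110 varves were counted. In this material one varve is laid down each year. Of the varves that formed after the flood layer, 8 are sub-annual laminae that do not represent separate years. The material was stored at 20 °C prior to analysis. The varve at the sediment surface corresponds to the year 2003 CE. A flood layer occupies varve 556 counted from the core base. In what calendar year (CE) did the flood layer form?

457 CE

The flood layer sits at varve 556 from the core base, so 2110 − 556 = 1554 varves formed after it.
Removing the 8 false varves leaves 1554 − 8 = 1546 true varves beyond the flood layer.
2003 − 1546 = 457 CE.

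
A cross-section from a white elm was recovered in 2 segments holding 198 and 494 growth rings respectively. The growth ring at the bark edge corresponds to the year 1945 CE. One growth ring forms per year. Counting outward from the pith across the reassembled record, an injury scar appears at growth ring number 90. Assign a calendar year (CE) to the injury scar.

Total growth rings = 198 + 494 = 692.
692 − 90 = 602 growth rings lie beyond the injury scar toward the bark edge.
The growth ring at the bark edge is 1945 CE, so the injury scar dates to 1945 − 602 = 1343 CE.

1343 CE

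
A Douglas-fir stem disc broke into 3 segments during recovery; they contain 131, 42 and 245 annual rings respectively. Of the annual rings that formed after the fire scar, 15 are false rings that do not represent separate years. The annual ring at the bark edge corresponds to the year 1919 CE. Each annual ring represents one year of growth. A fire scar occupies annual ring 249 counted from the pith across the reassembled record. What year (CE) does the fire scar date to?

1765 CE

Total annual rings = 131 + 42 + 245 = 418.
The fire scar sits at annual ring 249 from the pith, so 418 − 249 = 169 annual rings formed after it.
Excluding 15 false annual rings: 169 − 15 = 154.
1919 − 154 = 1765 CE.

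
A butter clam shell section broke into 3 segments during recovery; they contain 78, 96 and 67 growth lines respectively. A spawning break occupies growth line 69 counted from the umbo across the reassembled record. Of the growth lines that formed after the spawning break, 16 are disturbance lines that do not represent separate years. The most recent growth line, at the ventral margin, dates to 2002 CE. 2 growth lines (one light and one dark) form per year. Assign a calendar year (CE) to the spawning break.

1924 CE

Total growth lines = 78 + 96 + 67 = 241.
The spawning break sits at growth line 69 from the umbo, so 241 − 69 = 172 growth lines formed after it.
172 − 16 false = 156 true growth lines after the spawning break.
156 growth lines at 2 per year is 156 / 2 = 78 years.
The growth line at the ventral margin is 2002 CE, so the spawning break dates to 2002 − 78 = 1924 CE.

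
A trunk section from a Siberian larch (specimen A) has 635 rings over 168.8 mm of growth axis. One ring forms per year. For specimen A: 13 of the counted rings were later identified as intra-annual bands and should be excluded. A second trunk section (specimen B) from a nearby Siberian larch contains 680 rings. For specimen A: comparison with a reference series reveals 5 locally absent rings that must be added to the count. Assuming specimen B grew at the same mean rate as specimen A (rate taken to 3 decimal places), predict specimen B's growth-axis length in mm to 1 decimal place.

Specimen A: true ring count = 635 − 13 + 5 = 627.
A: 168.8 mm over 627 years gives 168.8 / 627 ≈ 0.269 mm per year.
For B, 0.269 mm/year × 680 years = 182.9 mm.

182.9 mm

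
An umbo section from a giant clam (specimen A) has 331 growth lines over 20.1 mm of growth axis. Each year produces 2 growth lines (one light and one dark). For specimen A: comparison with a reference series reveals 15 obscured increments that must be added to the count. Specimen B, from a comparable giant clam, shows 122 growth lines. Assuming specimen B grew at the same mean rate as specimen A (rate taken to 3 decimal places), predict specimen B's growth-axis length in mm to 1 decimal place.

Specimen A: adjusted count: 331 + 15 = 346 growth lines.
Specimen A: dividing by 2 growth lines per year: 346 / 2 = 173 years.
A: Mean rate = 20.1 mm / 173 years ≈ 0.116 mm/year.
Specimen B: with 2 growth lines per year, 122 / 2 = 61 years. Length of B = 0.116 × 61 = 7.1 mm.

7.1 mm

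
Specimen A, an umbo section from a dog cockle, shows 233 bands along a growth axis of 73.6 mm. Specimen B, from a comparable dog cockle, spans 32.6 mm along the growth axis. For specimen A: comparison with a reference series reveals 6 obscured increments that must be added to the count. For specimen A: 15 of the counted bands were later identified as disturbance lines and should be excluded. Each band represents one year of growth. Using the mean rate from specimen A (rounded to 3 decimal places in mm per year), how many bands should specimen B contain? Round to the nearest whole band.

Specimen A: adjusted count: 233 − 15 + 6 = 224 bands.
A: Mean rate = 73.6 mm / 224 years ≈ 0.329 mm per year.
For B, 32.6 / 0.329 = 99.09 years ≈ 99 bands.

99 bands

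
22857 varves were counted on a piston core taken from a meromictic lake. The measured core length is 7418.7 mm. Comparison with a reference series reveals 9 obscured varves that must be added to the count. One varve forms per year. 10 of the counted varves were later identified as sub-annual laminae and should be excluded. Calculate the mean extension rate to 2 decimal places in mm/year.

0.32 mm/year

Adjusted count: 22857 − 10 + 9 = 22856 varves.
7418.7 mm over 22856 years gives 7418.7 / 22856 ≈ 0.32 mm/year.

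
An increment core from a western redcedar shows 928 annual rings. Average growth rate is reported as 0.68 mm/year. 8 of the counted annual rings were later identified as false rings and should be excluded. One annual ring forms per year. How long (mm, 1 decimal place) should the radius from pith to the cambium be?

625.6 mm

After corrections the count is 928 − 8 = 920 annual rings.
Length ≈ 0.68 × 920 = 625.6 mm.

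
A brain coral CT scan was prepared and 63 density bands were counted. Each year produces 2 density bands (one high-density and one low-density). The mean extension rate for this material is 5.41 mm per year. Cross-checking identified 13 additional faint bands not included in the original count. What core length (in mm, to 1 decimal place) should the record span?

Correcting the raw count gives 63 + 13 = 76 true density bands.
With 2 density bands per year, 76 / 2 = 38 years.
Length ≈ 5.41 × 38 = 205.6 mm.

205.6 mm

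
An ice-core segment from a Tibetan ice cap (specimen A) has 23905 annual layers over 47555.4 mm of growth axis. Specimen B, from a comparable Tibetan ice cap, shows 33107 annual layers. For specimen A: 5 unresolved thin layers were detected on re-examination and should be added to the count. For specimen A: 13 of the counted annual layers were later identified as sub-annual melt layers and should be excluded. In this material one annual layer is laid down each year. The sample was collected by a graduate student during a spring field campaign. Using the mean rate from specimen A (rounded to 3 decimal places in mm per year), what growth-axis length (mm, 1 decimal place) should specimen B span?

Specimen A: correcting the raw count gives 23905 − 13 + 5 = 23897 true annual layers.
A: 47555.4 mm over 23897 years gives 47555.4 / 23897 ≈ 1.990 mm/yr.
Length of B = 1.990 × 33107 = 65882.9 mm.

65882.9 mm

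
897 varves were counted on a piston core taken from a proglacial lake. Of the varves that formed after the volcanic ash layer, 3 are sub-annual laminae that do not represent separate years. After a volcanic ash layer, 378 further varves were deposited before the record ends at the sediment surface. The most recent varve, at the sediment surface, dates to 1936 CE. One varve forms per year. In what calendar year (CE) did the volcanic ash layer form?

There are 378 varves younger than the volcanic ash layer.
378 − 3 false = 375 true varves after the volcanic ash layer.
The varve at the sediment surface is 1936 CE, so the volcanic ash layer dates to 1936 − 375 = 1561 CE.

1561 CE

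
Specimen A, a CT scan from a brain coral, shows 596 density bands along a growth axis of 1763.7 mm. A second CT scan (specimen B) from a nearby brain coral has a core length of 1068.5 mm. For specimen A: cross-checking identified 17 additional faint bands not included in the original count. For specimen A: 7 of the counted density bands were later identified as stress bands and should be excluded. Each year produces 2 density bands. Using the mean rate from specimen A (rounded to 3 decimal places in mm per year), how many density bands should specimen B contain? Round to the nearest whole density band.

367 density bands

Specimen A: true density band count = 596 − 7 + 17 = 606.
Specimen A: 606 density bands at 2 per year is 606 / 2 = 303 years.
A: Mean rate = 1763.7 mm / 303 years ≈ 5.821 mm per year.
For B, 1068.5 / 5.821 = 183.56 years; at 2 density bands per year that is 183.56 × 2 ≈ 367 density bands.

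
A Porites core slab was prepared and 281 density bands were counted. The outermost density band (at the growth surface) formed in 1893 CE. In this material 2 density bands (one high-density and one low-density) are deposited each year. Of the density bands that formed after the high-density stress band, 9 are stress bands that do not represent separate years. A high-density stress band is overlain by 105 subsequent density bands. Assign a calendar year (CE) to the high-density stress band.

105 density bands post-date the high-density stress band.
105 − 9 false = 96 true density bands after the high-density stress band.
With 2 density bands per year, 96 / 2 = 48 years.
Counting back 48 years from 1893 CE places the high-density stress band in 1893 − 48 = 1845 CE.

1845 CE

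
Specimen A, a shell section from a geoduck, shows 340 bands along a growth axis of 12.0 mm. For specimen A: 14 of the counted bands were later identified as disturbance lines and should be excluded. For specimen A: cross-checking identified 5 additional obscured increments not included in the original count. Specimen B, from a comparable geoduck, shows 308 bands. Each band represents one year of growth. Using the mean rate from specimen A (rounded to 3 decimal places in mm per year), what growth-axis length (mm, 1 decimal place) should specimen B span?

Specimen A: correcting the raw count gives 340 − 14 + 5 = 331 true bands.
A: 12.0 mm over 331 years gives 12.0 / 331 ≈ 0.036 mm/yr.
For B, 0.036 mm/year × 308 years = 11.1 mm.

11.1 mm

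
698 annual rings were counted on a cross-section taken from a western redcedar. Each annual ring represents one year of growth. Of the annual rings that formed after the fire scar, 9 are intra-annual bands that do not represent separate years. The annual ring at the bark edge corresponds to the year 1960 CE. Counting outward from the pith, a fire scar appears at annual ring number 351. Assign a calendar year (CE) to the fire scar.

698 − 351 = 347 annual rings lie beyond the fire scar toward the bark edge.
Excluding 9 false annual rings: 347 − 9 = 338.
1960 − 338 = 1622 CE.

1622 CE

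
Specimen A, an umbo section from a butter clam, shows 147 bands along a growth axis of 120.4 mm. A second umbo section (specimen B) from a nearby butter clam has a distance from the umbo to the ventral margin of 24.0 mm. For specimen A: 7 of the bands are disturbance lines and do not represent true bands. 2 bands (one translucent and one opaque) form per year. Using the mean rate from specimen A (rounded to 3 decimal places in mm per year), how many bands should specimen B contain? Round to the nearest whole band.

Specimen A: adjusted count: 147 − 7 = 140 bands.
Specimen A: 140 bands at 2 per year is 140 / 2 = 70 years.
A: 120.4 mm over 70 years gives 120.4 / 70 ≈ 1.720 mm/yr.
Specimen B: 24.0 mm / 1.720 mm per year = 13.95 years; at 2 bands per year that is 13.95 × 2 ≈ 28 bands.

28 bands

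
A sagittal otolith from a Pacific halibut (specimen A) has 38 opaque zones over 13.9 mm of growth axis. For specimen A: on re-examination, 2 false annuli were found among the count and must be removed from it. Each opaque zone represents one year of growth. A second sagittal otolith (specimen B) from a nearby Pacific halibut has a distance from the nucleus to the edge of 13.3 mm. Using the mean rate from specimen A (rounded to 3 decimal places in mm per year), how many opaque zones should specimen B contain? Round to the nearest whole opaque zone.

34 opaque zones

Specimen A: adjusted count: 38 − 2 = 36 opaque zones.
A: 13.9 mm over 36 years gives 13.9 / 36 ≈ 0.386 mm per year.
For B, 13.3 / 0.386 = 34.46 years ≈ 34 opaque zones.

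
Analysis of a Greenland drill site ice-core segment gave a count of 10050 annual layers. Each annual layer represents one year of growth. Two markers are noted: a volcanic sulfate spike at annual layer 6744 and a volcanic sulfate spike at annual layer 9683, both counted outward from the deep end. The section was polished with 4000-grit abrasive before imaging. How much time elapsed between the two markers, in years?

9683 − 6744 = 2939 annual layers lie between the two events.
That is 2939 years at one annual layer per year.

2939 yr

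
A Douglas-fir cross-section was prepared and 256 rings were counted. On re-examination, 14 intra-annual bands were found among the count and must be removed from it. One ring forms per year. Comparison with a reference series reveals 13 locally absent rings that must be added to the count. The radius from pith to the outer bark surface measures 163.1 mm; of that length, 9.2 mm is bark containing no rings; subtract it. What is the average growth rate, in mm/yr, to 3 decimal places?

Correcting the raw count gives 256 − 14 + 13 = 255 true rings.
Removing the 9.2 mm offcut leaves 163.1 − 9.2 = 153.9 mm.
Extension rate ≈ 153.9 / 255 = 0.604 mm/yr.

0.604 mm/yr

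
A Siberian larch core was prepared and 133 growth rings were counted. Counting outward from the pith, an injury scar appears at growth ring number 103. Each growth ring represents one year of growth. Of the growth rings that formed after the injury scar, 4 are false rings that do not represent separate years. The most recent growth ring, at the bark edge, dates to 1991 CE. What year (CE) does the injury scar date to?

The injury scar sits at growth ring 103 from the pith, so 133 − 103 = 30 growth rings formed after it.
Removing the 4 false growth rings leaves 30 − 4 = 26 true growth rings beyond the injury scar.
1991 − 26 = 1965 CE.

1965 CE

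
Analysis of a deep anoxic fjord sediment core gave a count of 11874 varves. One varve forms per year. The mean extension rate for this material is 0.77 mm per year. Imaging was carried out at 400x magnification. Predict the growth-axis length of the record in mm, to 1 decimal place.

11874 years of growth are recorded.
11874 years at 0.77 mm/year gives 0.77 × 11874 = 9143.0 mm.

9143.0 mm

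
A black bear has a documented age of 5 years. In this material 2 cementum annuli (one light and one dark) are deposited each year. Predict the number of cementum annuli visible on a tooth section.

10 cementum annuli

Expected cementum annuli: 5 × 2 = 10.
So 10 cementum annuli should be present.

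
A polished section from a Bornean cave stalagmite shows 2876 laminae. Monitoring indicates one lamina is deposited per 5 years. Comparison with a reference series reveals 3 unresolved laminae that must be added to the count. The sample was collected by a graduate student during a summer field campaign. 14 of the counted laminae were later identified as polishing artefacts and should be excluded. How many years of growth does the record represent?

True lamina count = 2876 − 14 + 3 = 2865.
At 5 years per lamina, 2865 × 5 = 14325 years.

14325 yr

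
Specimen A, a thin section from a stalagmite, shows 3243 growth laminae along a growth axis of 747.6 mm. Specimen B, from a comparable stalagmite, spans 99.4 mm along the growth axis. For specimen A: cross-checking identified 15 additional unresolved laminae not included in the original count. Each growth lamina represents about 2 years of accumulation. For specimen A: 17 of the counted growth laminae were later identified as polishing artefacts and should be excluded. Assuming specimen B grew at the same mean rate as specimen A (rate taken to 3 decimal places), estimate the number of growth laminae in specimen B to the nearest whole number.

432 growth laminae

Specimen A: adjusted count: 3243 − 17 + 15 = 3241 growth laminae.
Specimen A: 3241 growth laminae at 2 years each span 3241 × 2 = 6482 years.
A: 747.6 mm over 6482 years gives 747.6 / 6482 ≈ 0.115 mm per year.
B spans 99.4 / 0.115 = 864.35 years; at 2 years per growth lamina that is 864.35 / 2 ≈ 432 growth laminae.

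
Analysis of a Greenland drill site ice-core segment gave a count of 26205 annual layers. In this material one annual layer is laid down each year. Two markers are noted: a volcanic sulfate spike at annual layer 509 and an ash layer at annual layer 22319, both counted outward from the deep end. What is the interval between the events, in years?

21810 years

The two markers are separated by 22319 − 509 = 21810 annual layers.
One annual layer per year makes the interval 21810 years.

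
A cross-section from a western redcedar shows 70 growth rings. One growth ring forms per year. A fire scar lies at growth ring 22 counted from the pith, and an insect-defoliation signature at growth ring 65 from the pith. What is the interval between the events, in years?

The two markers are separated by 65 − 22 = 43 growth rings.
At one growth ring per year, 43 years elapsed between them.

43 years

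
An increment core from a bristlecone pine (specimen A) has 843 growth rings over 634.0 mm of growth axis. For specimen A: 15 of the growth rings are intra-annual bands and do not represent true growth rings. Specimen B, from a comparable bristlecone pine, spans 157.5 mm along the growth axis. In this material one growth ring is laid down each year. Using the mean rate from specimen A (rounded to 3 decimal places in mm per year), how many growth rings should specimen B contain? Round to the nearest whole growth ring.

206 growth rings

Specimen A: adjusted count: 843 − 15 = 828 growth rings.
A: Extension rate ≈ 634.0 / 828 = 0.766 mm/year.
For B, 157.5 / 0.766 = 205.61 years ≈ 206 growth rings.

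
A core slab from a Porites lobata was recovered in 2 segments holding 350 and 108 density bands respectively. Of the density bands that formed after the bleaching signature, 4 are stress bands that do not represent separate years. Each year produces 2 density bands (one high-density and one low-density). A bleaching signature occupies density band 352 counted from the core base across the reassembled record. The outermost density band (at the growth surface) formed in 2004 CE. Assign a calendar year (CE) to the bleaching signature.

Total density bands = 350 + 108 = 458.
The bleaching signature sits at density band 352 from the core base, so 458 − 352 = 106 density bands formed after it.
106 − 4 false = 102 true density bands after the bleaching signature.
102 density bands at 2 per year is 102 / 2 = 51 years.
Counting back 51 years from 2004 CE places the bleaching signature in 2004 − 51 = 1953 CE.

1953 CE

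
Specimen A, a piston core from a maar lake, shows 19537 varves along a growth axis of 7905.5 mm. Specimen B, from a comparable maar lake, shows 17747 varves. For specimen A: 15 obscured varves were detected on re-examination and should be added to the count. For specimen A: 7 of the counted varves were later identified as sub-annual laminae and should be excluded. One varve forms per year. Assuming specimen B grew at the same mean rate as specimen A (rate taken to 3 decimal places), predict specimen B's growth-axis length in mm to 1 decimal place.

Specimen A: after corrections the count is 19537 − 7 + 15 = 19545 varves.
A: Extension rate ≈ 7905.5 / 19545 = 0.404 mm per year.
Length of B = 0.404 × 17747 = 7169.8 mm.

7169.8 mm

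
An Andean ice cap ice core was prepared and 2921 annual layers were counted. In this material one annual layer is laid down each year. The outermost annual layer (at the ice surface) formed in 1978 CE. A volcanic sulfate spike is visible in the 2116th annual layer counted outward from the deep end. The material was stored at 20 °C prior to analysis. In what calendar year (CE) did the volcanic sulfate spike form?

1173 CE

The volcanic sulfate spike sits at annual layer 2116 from the deep end, so 2921 − 2116 = 805 annual layers formed after it.
The annual layer at the ice surface is 1978 CE, so the volcanic sulfate spike dates to 1978 − 805 = 1173 CE.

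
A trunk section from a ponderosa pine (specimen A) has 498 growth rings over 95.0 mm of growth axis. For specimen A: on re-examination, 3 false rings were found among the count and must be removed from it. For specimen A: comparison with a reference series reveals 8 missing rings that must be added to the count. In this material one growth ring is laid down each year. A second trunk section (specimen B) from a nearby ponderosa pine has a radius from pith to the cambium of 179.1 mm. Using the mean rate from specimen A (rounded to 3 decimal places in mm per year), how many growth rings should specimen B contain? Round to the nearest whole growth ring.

Specimen A: correcting the raw count gives 498 − 3 + 8 = 503 true growth rings.
A: 95.0 mm over 503 years gives 95.0 / 503 ≈ 0.189 mm/year.
For B, 179.1 / 0.189 = 947.62 years ≈ 948 growth rings.

948 growth rings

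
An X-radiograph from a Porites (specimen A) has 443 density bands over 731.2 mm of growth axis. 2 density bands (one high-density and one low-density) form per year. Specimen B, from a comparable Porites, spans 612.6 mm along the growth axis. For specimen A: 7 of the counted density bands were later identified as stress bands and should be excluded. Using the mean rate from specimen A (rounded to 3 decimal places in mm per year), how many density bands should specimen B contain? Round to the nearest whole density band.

Specimen A: adjusted count: 443 − 7 = 436 density bands.
Specimen A: 436 density bands at 2 per year is 436 / 2 = 218 years.
A: 731.2 mm over 218 years gives 731.2 / 218 ≈ 3.354 mm/yr.
For B, 612.6 / 3.354 = 182.65 years; at 2 density bands per year that is 182.65 × 2 ≈ 365 density bands.

365 density bands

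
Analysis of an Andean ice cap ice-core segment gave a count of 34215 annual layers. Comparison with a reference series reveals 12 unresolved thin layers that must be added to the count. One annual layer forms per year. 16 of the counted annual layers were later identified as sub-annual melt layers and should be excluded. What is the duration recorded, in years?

Adjusted count: 34215 − 16 + 12 = 34211 annual layers.
One annual layer per year makes the duration 34211 years.

34211 years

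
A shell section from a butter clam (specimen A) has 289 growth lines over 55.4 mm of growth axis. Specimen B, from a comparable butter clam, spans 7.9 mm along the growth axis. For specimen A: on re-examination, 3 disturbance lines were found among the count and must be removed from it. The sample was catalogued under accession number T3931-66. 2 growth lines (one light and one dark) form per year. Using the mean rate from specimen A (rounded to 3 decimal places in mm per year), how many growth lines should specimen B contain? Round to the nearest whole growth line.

Specimen A: after corrections the count is 289 − 3 = 286 growth lines.
Specimen A: with 2 growth lines per year, 286 / 2 = 143 years.
A: Mean rate = 55.4 mm / 143 years ≈ 0.387 mm/year.
B spans 7.9 / 0.387 = 20.41 years; at 2 growth lines per year that is 20.41 × 2 ≈ 41 growth lines.

41 growth lines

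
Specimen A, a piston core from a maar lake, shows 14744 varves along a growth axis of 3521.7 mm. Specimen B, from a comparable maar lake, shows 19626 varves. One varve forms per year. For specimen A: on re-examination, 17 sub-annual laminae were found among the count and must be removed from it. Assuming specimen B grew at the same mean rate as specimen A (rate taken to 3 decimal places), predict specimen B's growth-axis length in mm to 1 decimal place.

Specimen A: correcting the raw count gives 14744 − 17 = 14727 true varves.
A: 3521.7 mm over 14727 years gives 3521.7 / 14727 ≈ 0.239 mm per year.
For B, 0.239 mm/year × 19626 years = 4690.6 mm.

4690.6 mm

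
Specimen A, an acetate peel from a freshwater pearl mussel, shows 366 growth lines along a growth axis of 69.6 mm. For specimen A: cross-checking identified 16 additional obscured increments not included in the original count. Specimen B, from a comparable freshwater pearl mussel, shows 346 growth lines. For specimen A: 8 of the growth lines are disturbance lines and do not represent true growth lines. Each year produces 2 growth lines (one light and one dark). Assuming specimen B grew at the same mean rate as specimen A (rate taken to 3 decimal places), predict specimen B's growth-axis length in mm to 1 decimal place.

Specimen A: adjusted count: 366 − 8 + 16 = 374 growth lines.
Specimen A: 374 growth lines at 2 per year is 374 / 2 = 187 years.
A: Extension rate ≈ 69.6 / 187 = 0.372 mm/yr.
Specimen B: dividing by 2 growth lines per year: 346 / 2 = 173 years. B's length ≈ 0.372 × 173 = 64.4 mm.

64.4 mm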